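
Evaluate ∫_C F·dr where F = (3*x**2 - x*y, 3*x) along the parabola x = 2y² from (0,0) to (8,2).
2384/5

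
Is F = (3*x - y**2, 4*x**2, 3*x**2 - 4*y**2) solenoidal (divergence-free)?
No, ∇·F = 3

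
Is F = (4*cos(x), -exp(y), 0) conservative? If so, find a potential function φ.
Yes, F is conservative. φ = -exp(y) + 4*sin(x)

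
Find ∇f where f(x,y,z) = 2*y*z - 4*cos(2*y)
(0, 2*z + 8*sin(2*y), 2*y)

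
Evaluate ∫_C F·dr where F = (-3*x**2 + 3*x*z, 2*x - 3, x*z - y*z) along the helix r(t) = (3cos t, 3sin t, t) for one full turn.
75*pi/2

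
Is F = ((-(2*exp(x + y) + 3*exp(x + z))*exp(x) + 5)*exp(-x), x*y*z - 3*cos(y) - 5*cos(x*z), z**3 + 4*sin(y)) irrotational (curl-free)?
No, ∇×F = (-x*y - 5*x*sin(x*z) + 4*cos(y), -3*exp(x + z), y*z + 5*z*sin(x*z) + 2*exp(x + y))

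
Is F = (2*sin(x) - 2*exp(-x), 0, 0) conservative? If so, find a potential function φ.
Yes, F is conservative. φ = -2*cos(x) + 2*exp(-x)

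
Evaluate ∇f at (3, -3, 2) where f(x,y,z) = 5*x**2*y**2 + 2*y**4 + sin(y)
(270, -486 + cos(3), 0)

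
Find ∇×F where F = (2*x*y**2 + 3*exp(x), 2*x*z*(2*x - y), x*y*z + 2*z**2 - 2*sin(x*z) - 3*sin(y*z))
(x*z - 2*x*(2*x - y) - 3*z*cos(y*z), z*(-y + 2*cos(x*z)), -4*x*y + 8*x*z - 2*y*z)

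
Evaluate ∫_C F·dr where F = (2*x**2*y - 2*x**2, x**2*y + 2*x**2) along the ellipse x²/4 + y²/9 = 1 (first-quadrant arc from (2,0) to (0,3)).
91/3 - 3*pi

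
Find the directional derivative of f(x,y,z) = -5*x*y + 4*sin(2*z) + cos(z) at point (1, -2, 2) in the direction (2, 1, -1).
sqrt(6)*(sin(2) - 8*cos(4) + 15)/6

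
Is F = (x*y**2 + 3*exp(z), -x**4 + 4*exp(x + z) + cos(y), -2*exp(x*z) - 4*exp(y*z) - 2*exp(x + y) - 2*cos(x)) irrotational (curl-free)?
No, ∇×F = (-4*z*exp(y*z) - 2*exp(x + y) - 4*exp(x + z), 2*z*exp(x*z) + 3*exp(z) + 2*exp(x + y) - 2*sin(x), -4*x**3 - 2*x*y + 4*exp(x + z))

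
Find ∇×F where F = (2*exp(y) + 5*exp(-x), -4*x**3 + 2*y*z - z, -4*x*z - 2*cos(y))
(-2*y + 2*sin(y) + 1, 4*z, -12*x**2 - 2*exp(y))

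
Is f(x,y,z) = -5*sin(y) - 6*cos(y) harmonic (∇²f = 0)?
No, ∇²f = 5*sin(y) + 6*cos(y)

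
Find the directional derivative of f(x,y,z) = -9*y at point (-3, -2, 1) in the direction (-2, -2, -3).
18*sqrt(17)/17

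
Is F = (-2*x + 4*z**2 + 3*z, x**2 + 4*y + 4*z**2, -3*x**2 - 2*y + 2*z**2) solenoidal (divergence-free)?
No, ∇·F = 4*z + 2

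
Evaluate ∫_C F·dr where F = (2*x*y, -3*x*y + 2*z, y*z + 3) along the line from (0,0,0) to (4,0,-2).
-6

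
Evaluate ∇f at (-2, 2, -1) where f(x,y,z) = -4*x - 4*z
(-4, 0, -4)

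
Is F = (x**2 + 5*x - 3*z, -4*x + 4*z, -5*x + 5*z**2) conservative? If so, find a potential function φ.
No, ∇×F = (-4, 2, -4) ≠ 0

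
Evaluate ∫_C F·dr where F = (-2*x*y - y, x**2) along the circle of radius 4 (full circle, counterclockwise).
16*pi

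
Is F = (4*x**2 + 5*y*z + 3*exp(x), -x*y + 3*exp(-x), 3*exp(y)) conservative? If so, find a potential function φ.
No, ∇×F = (3*exp(y), 5*y, -y - 5*z - 3*exp(-x)) ≠ 0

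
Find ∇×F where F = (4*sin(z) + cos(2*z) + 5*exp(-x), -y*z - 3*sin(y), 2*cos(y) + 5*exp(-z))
(y - 2*sin(y), -2*sin(2*z) + 4*cos(z), 0)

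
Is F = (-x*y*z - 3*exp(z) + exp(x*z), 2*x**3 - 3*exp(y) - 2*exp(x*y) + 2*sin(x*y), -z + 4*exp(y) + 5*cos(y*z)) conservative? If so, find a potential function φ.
No, ∇×F = (-5*z*sin(y*z) + 4*exp(y), -x*y + x*exp(x*z) - 3*exp(z), 6*x**2 + x*z - 2*y*exp(x*y) + 2*y*cos(x*y)) ≠ 0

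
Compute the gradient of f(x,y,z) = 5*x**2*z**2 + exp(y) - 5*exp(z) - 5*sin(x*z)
(5*z*(2*x*z - cos(x*z)), exp(y), 10*x**2*z - 5*x*cos(x*z) - 5*exp(z))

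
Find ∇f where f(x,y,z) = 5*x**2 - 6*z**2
(10*x, 0, -12*z)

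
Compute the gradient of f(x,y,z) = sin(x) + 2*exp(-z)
(cos(x), 0, -2*exp(-z))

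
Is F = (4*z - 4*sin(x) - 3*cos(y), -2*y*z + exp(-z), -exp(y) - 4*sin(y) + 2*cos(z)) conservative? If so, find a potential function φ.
No, ∇×F = (2*y - exp(y) - 4*cos(y) + exp(-z), 4, -3*sin(y)) ≠ 0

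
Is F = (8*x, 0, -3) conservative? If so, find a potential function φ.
Yes, F is conservative. φ = 4*x**2 - 3*z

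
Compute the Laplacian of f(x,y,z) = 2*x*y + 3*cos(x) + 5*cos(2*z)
-3*cos(x) - 20*cos(2*z)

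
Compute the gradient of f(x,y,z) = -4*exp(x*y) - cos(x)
(-4*y*exp(x*y) + sin(x), -4*x*exp(x*y), 0)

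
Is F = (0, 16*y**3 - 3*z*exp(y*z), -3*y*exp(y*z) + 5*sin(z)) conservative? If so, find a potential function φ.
Yes, F is conservative. φ = 4*y**4 - 3*exp(y*z) - 5*cos(z)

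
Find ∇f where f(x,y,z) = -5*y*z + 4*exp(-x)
(-4*exp(-x), -5*z, -5*y)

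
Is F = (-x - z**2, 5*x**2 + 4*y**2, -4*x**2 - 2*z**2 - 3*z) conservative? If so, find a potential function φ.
No, ∇×F = (0, 8*x - 2*z, 10*x) ≠ 0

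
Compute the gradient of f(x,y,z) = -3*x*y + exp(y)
(-3*y, -3*x + exp(y), 0)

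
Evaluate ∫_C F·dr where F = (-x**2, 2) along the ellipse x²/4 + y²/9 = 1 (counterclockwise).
0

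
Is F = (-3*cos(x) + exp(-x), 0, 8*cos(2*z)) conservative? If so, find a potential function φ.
Yes, F is conservative. φ = -3*sin(x) + 4*sin(2*z) - exp(-x)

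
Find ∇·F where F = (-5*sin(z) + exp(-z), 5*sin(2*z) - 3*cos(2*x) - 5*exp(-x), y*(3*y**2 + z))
y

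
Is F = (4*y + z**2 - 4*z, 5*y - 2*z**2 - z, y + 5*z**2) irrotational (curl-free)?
No, ∇×F = (4*z + 2, 2*z - 4, -4)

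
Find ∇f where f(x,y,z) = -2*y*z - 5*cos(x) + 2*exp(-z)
(5*sin(x), -2*z, -2*y - 2*exp(-z))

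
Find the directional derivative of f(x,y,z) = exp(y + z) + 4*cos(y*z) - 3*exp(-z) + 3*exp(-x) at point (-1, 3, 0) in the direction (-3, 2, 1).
3*sqrt(14)*(1 + 3*E + exp(3))/14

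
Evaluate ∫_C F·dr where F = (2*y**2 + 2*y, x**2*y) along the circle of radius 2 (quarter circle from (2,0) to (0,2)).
-20/3 - 2*pi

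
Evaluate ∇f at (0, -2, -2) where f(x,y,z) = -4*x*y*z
(-16, 0, 0)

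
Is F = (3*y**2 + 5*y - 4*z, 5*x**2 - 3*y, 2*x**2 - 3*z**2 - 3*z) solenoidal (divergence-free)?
No, ∇·F = -6*z - 6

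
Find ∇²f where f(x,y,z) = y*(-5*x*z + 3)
0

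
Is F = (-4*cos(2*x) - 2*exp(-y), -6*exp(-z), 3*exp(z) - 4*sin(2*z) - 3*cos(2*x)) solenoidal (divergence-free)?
No, ∇·F = 3*exp(z) + 8*sin(2*x) - 8*cos(2*z)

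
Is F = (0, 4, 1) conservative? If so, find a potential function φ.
Yes, F is conservative. φ = 4*y + z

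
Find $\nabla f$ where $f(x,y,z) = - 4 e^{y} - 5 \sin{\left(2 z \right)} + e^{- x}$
(-exp(-x), -4*exp(y), -10*cos(2*z))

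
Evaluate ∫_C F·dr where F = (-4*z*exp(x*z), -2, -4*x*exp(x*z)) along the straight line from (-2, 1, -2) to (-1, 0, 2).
-4*exp(-2) + 2 + 4*exp(4)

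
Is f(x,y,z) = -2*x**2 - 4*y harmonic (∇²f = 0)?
No, ∇²f = -4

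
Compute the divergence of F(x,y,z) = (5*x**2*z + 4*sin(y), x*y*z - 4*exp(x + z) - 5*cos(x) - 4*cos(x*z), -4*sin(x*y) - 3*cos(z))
11*x*z + 3*sin(z)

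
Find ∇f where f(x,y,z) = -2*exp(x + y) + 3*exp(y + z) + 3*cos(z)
(-2*exp(x + y), -2*exp(x + y) + 3*exp(y + z), 3*exp(y + z) - 3*sin(z))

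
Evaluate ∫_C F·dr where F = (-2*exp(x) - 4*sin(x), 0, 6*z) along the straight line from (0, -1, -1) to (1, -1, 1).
-2*E - 2 + 4*cos(1)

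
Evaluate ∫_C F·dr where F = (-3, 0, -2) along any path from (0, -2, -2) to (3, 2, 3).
-19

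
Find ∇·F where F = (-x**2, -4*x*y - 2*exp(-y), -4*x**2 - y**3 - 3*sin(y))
-6*x + 2*exp(-y)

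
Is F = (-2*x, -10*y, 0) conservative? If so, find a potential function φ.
Yes, F is conservative. φ = -x**2 - 5*y**2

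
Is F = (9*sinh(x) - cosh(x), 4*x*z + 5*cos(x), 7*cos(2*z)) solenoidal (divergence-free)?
No, ∇·F = -14*sin(2*z) - sinh(x) + 9*cosh(x)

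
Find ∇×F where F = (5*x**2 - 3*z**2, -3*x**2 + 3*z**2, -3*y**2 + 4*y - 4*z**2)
(-6*y - 6*z + 4, -6*z, -6*x)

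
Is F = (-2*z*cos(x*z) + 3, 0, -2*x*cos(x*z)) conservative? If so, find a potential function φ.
Yes, F is conservative. φ = 3*x - 2*sin(x*z)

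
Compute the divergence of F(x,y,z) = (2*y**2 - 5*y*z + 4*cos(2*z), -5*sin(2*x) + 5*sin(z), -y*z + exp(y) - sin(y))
-y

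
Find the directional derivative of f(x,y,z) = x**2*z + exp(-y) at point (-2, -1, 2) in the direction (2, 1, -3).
sqrt(14)*(-28 - E)/14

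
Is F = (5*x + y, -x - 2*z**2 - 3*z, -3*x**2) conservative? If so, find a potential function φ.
No, ∇×F = (4*z + 3, 6*x, -2) ≠ 0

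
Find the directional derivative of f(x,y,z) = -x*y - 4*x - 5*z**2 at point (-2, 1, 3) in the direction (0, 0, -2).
30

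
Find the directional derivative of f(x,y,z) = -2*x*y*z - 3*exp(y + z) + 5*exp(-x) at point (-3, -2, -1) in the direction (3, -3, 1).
3*sqrt(19)*(-5*exp(6) - 2*exp(3) + 2)*exp(-3)/19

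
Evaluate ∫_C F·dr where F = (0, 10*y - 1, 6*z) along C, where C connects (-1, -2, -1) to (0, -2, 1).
0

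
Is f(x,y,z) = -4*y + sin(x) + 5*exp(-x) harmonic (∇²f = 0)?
No, ∇²f = -sin(x) + 5*exp(-x)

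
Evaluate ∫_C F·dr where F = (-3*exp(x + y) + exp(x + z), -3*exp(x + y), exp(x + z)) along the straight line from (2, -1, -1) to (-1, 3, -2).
((2 - 3*E)*exp(4) + 1)*exp(-3)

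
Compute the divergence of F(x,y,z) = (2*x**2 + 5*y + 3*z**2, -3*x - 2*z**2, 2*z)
4*x + 2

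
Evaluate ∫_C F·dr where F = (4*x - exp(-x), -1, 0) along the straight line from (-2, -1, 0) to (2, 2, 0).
-2*sinh(2) - 3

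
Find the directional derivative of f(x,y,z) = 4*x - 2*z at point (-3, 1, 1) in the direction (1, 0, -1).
3*sqrt(2)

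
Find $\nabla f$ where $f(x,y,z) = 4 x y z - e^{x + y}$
(4*y*z - exp(x + y), 4*x*z - exp(x + y), 4*x*y)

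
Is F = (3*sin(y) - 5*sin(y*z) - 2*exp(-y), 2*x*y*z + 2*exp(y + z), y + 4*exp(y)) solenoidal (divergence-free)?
No, ∇·F = 2*x*z + 2*exp(y + z)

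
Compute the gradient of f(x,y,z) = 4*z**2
(0, 0, 8*z)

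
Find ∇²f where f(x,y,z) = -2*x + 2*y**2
4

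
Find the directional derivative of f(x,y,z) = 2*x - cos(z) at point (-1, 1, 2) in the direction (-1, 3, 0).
-sqrt(10)/5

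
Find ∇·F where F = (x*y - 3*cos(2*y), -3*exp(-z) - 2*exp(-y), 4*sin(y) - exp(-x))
y + 2*exp(-y)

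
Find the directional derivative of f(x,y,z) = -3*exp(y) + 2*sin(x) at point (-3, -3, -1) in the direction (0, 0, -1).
0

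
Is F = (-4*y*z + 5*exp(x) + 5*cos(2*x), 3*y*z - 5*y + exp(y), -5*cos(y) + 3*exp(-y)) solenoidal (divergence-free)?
No, ∇·F = 3*z + 5*exp(x) + exp(y) - 10*sin(2*x) - 5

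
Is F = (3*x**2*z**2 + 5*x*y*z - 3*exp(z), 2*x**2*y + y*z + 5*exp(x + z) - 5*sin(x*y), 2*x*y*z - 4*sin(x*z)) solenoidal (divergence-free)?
No, ∇·F = 2*x**2 + 2*x*y + 6*x*z**2 - 5*x*cos(x*y) - 4*x*cos(x*z) + 5*y*z + z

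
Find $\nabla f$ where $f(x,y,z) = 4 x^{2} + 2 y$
(8*x, 2, 0)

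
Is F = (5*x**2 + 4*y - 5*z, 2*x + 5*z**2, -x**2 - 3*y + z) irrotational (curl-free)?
No, ∇×F = (-10*z - 3, 2*x - 5, -2)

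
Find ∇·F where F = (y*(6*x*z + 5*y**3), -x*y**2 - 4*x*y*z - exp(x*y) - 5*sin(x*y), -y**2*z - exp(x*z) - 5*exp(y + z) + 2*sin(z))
-2*x*y - 4*x*z - x*exp(x*y) - x*exp(x*z) - 5*x*cos(x*y) - y**2 + 6*y*z - 5*exp(y + z) + 2*cos(z)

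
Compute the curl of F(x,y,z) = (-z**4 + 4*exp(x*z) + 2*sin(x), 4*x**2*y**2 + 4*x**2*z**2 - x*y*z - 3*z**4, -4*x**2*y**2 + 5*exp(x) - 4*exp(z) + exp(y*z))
(-8*x**2*y - 8*x**2*z + x*y + 12*z**3 + z*exp(y*z), 8*x*y**2 + 4*x*exp(x*z) - 4*z**3 - 5*exp(x), 8*x*y**2 + 8*x*z**2 - y*z)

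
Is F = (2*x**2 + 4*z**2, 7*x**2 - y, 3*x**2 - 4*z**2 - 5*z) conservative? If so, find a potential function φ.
No, ∇×F = (0, -6*x + 8*z, 14*x) ≠ 0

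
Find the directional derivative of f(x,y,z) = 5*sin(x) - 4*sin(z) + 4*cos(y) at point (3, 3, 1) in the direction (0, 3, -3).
2*sqrt(2)*(-sin(3) + cos(1))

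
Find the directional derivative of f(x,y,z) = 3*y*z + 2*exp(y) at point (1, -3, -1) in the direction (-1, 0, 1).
-9*sqrt(2)/2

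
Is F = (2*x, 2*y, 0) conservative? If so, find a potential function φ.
Yes, F is conservative. φ = x**2 + y**2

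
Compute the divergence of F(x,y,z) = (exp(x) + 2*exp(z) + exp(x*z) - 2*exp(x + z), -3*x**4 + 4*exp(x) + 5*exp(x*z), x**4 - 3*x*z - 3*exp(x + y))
-3*x + z*exp(x*z) + exp(x) - 2*exp(x + z)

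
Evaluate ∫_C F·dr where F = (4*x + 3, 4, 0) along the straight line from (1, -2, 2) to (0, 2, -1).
11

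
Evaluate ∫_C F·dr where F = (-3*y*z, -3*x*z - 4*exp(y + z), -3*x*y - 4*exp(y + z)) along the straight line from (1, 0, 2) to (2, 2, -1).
-4*E + 12 + 4*exp(2)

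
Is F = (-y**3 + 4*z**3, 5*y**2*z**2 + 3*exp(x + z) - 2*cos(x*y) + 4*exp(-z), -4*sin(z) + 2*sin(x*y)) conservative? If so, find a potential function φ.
No, ∇×F = (2*x*cos(x*y) - 10*y**2*z - 3*exp(x + z) + 4*exp(-z), -2*y*cos(x*y) + 12*z**2, 3*y**2 + 2*y*sin(x*y) + 3*exp(x + z)) ≠ 0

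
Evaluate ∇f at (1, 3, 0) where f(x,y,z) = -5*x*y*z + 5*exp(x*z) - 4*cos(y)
(0, 4*sin(3), -10)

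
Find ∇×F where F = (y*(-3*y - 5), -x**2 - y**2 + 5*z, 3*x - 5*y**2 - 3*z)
(-10*y - 5, -3, -2*x + 6*y + 5)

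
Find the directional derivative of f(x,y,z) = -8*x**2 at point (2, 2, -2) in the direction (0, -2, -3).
0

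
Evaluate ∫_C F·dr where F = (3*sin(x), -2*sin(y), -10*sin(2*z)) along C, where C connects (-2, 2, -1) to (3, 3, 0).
-cos(3) - 4*cos(2) + 5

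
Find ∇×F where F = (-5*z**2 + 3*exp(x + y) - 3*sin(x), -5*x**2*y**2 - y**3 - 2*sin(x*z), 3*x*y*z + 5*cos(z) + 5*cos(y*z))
(3*x*z + 2*x*cos(x*z) - 5*z*sin(y*z), z*(-3*y - 10), -10*x*y**2 - 2*z*cos(x*z) - 3*exp(x + y))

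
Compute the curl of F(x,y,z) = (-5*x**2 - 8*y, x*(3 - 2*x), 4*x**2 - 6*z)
(0, -8*x, 11 - 4*x)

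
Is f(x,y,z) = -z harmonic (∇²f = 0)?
Yes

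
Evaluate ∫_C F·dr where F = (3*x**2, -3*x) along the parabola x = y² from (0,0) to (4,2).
56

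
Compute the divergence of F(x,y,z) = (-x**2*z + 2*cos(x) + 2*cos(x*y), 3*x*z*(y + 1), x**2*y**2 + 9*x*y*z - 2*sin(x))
9*x*y + x*z - 2*y*sin(x*y) - 2*sin(x)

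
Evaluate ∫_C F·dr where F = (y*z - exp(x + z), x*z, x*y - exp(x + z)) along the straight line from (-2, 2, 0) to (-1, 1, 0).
(1 - E)*exp(-2)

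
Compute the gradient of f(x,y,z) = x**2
(2*x, 0, 0)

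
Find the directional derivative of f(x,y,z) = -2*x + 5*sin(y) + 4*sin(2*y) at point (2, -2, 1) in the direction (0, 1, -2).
sqrt(5)*(8*cos(4)/5 + cos(2))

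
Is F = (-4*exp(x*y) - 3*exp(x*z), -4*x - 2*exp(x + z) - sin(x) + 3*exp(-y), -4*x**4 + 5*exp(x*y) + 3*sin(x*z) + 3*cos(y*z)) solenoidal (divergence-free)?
No, ∇·F = 3*x*cos(x*z) - 4*y*exp(x*y) - 3*y*sin(y*z) - 3*z*exp(x*z) - 3*exp(-y)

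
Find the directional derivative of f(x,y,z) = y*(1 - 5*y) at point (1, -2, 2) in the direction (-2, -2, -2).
-7*sqrt(3)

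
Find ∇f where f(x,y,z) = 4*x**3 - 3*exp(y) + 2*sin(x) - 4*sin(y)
(12*x**2 + 2*cos(x), -3*exp(y) - 4*cos(y), 0)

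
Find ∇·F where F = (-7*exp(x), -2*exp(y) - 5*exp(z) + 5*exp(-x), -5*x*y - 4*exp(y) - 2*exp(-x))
-7*exp(x) - 2*exp(y)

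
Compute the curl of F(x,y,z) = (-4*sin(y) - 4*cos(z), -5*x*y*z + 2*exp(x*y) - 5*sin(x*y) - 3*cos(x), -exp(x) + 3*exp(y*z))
(5*x*y + 3*z*exp(y*z), exp(x) + 4*sin(z), -5*y*z + 2*y*exp(x*y) - 5*y*cos(x*y) + 3*sin(x) + 4*cos(y))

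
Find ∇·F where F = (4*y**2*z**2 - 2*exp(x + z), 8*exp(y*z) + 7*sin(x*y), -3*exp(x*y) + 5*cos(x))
7*x*cos(x*y) + 8*z*exp(y*z) - 2*exp(x + z)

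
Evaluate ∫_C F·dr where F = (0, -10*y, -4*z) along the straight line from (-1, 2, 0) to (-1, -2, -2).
-8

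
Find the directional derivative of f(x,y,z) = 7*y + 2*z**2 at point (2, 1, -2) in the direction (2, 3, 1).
13*sqrt(14)/14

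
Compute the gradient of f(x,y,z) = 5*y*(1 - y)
(0, 5 - 10*y, 0)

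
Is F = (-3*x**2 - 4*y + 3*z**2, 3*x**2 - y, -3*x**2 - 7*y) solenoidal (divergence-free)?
No, ∇·F = -6*x - 1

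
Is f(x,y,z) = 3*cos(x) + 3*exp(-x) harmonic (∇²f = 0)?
No, ∇²f = -3*cos(x) + 3*exp(-x)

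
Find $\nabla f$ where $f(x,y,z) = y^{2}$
(0, 2*y, 0)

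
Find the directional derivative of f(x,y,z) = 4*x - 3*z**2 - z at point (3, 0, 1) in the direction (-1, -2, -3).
17*sqrt(14)/14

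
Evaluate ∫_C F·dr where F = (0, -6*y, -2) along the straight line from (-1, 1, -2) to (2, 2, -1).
-11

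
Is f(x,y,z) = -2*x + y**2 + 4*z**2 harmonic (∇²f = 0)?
No, ∇²f = 10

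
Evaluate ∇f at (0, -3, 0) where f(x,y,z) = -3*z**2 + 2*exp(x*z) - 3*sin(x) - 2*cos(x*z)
(-3, 0, 0)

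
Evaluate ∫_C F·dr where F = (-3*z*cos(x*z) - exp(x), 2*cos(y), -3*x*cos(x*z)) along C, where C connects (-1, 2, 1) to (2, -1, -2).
-exp(2) - 5*sin(1) + 3*sin(4) - 2*sin(2) + exp(-1)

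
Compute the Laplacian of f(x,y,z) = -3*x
0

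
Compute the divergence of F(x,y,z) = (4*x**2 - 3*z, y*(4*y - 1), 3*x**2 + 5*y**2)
8*x + 8*y - 1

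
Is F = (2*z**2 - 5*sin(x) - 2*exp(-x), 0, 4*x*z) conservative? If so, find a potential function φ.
Yes, F is conservative. φ = 2*x*z**2 + 5*cos(x) + 2*exp(-x)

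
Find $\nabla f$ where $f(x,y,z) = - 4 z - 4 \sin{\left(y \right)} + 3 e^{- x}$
(-3*exp(-x), -4*cos(y), -4)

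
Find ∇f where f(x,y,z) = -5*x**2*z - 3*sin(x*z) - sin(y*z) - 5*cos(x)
(-10*x*z - 3*z*cos(x*z) + 5*sin(x), -z*cos(y*z), -5*x**2 - 3*x*cos(x*z) - y*cos(y*z))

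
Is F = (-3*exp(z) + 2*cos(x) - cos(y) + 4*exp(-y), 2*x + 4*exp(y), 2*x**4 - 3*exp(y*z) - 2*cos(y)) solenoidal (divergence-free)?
No, ∇·F = -3*y*exp(y*z) + 4*exp(y) - 2*sin(x)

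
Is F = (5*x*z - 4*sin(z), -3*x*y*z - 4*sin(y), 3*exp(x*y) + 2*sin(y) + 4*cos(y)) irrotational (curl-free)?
No, ∇×F = (3*x*y + 3*x*exp(x*y) - 4*sin(y) + 2*cos(y), 5*x - 3*y*exp(x*y) - 4*cos(z), -3*y*z)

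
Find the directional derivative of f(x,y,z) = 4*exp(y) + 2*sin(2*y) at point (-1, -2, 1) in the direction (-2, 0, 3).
0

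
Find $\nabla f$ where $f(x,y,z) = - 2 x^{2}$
(-4*x, 0, 0)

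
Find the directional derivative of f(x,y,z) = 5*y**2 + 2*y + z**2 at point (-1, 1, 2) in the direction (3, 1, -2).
2*sqrt(14)/7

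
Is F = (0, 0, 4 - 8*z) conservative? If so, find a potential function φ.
Yes, F is conservative. φ = 4*z*(1 - z)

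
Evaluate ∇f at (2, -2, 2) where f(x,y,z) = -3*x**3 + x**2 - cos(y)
(-32, -sin(2), 0)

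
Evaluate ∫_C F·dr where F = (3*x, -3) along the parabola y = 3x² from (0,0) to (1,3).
-15/2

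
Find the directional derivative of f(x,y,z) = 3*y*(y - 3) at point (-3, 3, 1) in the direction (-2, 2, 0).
9*sqrt(2)/2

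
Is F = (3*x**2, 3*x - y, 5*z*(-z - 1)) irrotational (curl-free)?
No, ∇×F = (0, 0, 3)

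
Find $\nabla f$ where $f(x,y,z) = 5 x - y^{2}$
(5, -2*y, 0)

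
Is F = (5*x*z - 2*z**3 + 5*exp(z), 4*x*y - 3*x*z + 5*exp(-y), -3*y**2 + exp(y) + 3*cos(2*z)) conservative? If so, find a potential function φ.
No, ∇×F = (3*x - 6*y + exp(y), 5*x - 6*z**2 + 5*exp(z), 4*y - 3*z) ≠ 0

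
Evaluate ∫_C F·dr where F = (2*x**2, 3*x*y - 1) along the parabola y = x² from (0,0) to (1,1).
13/15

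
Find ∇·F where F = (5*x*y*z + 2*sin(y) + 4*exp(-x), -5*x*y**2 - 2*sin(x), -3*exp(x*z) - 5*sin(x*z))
-10*x*y - 3*x*exp(x*z) - 5*x*cos(x*z) + 5*y*z - 4*exp(-x)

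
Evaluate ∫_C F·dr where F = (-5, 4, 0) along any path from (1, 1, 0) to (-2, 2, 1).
19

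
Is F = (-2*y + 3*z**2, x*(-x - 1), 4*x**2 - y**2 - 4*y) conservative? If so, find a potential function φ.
No, ∇×F = (-2*y - 4, -8*x + 6*z, 1 - 2*x) ≠ 0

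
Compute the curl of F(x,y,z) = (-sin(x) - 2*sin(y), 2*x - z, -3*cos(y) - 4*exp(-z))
(3*sin(y) + 1, 0, 2*cos(y) + 2)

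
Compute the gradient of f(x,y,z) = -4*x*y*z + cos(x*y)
(-y*(4*z + sin(x*y)), -x*(4*z + sin(x*y)), -4*x*y)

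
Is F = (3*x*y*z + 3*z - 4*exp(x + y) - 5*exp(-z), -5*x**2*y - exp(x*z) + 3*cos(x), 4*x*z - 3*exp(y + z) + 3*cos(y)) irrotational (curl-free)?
No, ∇×F = (x*exp(x*z) - 3*exp(y + z) - 3*sin(y), 3*x*y - 4*z + 3 + 5*exp(-z), -10*x*y - 3*x*z - z*exp(x*z) + 4*exp(x + y) - 3*sin(x))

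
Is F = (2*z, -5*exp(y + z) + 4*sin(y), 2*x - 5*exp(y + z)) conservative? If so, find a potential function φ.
Yes, F is conservative. φ = 2*x*z - 5*exp(y + z) - 4*cos(y)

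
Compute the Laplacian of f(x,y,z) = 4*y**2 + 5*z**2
18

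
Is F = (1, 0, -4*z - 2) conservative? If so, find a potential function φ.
Yes, F is conservative. φ = x - 2*z**2 - 2*z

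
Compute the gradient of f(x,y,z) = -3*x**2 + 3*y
(-6*x, 3, 0)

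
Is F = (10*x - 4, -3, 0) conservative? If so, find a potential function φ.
Yes, F is conservative. φ = 5*x**2 - 4*x - 3*y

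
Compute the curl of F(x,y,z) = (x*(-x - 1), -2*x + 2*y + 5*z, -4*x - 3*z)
(-5, 4, -2)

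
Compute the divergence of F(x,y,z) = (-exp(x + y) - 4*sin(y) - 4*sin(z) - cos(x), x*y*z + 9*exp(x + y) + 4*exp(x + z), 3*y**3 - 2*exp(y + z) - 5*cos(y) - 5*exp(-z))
((x*z + 8*exp(x + y) - 2*exp(y + z) + sin(x))*exp(z) + 5)*exp(-z)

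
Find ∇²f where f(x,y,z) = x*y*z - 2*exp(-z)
-2*exp(-z)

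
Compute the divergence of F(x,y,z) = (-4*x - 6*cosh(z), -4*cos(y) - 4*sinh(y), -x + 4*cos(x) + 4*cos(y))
4*sin(y) - 4*cosh(y) - 4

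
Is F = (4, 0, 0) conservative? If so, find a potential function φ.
Yes, F is conservative. φ = 4*x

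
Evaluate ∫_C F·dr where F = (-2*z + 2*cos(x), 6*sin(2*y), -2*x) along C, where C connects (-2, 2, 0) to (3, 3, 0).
-3*cos(6) + 3*cos(4) + 2*sin(3) + 2*sin(2)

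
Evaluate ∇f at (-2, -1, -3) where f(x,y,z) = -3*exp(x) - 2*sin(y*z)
(-3*exp(-2), 6*cos(3), 2*cos(3))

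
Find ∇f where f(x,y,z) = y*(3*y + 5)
(0, 6*y + 5, 0)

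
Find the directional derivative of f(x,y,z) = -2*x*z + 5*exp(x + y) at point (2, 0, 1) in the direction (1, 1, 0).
sqrt(2)*(-1 + 5*exp(2))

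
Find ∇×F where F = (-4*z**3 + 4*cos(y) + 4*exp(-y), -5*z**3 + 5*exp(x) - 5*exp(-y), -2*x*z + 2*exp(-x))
(15*z**2, -12*z**2 + 2*z + 2*exp(-x), 5*exp(x) + 4*sin(y) + 4*exp(-y))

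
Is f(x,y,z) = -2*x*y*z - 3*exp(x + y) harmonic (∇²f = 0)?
No, ∇²f = -6*exp(x + y)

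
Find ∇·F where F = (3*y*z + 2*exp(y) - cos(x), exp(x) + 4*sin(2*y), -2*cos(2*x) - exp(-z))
sin(x) + 8*cos(2*y) + exp(-z)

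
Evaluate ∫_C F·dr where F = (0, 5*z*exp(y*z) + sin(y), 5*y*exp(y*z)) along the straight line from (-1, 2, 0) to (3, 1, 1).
-5 - cos(1) + cos(2) + 5*E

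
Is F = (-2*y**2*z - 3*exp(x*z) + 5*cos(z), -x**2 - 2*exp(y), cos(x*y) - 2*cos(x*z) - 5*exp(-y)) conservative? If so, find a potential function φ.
No, ∇×F = (-x*sin(x*y) + 5*exp(-y), -3*x*exp(x*z) - 2*y**2 + y*sin(x*y) - 2*z*sin(x*z) - 5*sin(z), -2*x + 4*y*z) ≠ 0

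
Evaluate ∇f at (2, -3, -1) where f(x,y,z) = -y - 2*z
(0, -1, -2)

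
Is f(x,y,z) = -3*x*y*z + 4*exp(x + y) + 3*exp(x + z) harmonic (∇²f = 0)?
No, ∇²f = 8*exp(x + y) + 6*exp(x + z)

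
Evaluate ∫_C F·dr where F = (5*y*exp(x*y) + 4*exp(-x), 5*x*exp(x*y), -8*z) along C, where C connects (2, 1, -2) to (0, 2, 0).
-9*sinh(2) - cosh(2) + 17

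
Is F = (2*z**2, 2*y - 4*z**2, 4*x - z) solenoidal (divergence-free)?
No, ∇·F = 1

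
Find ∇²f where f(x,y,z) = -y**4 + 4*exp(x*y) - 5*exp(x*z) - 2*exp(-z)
4*x**2*exp(x*y) - 5*x**2*exp(x*z) + 4*y**2*exp(x*y) - 12*y**2 - 5*z**2*exp(x*z) - 2*exp(-z)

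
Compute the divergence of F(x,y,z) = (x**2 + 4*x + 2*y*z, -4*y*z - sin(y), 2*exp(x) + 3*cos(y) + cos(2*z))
2*x - 4*z - 2*sin(2*z) - cos(y) + 4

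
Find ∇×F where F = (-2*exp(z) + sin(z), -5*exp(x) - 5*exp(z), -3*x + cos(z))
(5*exp(z), -2*exp(z) + cos(z) + 3, -5*exp(x))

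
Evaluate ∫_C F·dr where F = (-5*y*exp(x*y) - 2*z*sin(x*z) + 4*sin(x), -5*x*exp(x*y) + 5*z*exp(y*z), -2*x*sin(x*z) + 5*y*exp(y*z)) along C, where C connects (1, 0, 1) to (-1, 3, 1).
10*sinh(3)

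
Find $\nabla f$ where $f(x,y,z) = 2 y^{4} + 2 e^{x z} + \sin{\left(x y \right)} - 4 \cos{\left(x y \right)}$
(4*y*sin(x*y) + y*cos(x*y) + 2*z*exp(x*z), 4*x*sin(x*y) + x*cos(x*y) + 8*y**3, 2*x*exp(x*z))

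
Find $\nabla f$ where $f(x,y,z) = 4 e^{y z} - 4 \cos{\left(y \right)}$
(0, 4*z*exp(y*z) + 4*sin(y), 4*y*exp(y*z))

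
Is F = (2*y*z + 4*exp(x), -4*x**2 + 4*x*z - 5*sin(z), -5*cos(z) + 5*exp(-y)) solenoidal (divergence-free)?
No, ∇·F = 4*exp(x) + 5*sin(z)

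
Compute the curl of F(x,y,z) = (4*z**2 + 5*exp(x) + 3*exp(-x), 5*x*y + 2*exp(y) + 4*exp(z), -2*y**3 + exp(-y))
(-6*y**2 - 4*exp(z) - exp(-y), 8*z, 5*y)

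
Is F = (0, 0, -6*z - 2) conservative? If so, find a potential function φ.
Yes, F is conservative. φ = z*(-3*z - 2)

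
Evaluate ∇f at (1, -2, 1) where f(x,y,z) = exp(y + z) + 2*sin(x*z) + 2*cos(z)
(2*cos(1), exp(-1), 2*sqrt(2)*cos(pi/4 + 1) + exp(-1))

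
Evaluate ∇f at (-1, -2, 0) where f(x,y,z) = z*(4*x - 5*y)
(0, 0, 6)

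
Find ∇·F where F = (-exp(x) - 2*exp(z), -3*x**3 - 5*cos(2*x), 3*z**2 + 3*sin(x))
6*z - exp(x)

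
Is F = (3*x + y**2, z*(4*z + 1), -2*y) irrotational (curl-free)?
No, ∇×F = (-8*z - 3, 0, -2*y)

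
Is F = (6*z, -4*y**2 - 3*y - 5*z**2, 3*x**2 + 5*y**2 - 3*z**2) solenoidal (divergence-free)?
No, ∇·F = -8*y - 6*z - 3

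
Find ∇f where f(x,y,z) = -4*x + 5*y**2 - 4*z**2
(-4, 10*y, -8*z)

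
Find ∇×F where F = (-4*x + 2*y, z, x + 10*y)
(9, -1, -2)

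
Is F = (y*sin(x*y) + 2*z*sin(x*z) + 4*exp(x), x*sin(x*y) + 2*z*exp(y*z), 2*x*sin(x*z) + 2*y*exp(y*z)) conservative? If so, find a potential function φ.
Yes, F is conservative. φ = 4*exp(x) + 2*exp(y*z) - cos(x*y) - 2*cos(x*z)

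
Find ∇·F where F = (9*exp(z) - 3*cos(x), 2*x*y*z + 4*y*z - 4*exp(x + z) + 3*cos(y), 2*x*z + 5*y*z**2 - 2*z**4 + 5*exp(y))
2*x*z + 2*x + 10*y*z - 8*z**3 + 4*z + 3*sin(x) - 3*sin(y)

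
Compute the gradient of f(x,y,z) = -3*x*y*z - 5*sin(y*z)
(-3*y*z, -z*(3*x + 5*cos(y*z)), -y*(3*x + 5*cos(y*z)))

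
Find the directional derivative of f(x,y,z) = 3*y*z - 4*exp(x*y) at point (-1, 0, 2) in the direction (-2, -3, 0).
-30*sqrt(13)/13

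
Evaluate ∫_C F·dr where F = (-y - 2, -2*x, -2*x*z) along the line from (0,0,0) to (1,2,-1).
-17/3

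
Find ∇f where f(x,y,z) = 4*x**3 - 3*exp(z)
(12*x**2, 0, -3*exp(z))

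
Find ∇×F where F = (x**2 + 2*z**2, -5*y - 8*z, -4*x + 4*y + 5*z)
(12, 4*z + 4, 0)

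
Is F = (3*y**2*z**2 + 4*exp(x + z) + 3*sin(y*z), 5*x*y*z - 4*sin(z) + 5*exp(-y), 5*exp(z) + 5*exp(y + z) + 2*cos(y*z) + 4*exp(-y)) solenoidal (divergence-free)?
No, ∇·F = ((5*x*z - 2*y*sin(y*z) + 5*exp(z) + 4*exp(x + z) + 5*exp(y + z))*exp(y) - 5)*exp(-y)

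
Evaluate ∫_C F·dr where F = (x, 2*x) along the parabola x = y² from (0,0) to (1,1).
7/6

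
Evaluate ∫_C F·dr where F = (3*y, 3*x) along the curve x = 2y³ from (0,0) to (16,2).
96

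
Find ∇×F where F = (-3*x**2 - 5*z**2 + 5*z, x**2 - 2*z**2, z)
(4*z, 5 - 10*z, 2*x)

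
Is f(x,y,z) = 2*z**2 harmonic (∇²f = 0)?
No, ∇²f = 4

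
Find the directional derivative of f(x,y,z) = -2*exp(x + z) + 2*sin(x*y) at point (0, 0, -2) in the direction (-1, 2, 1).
0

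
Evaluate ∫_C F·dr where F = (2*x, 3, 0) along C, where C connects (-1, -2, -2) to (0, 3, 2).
14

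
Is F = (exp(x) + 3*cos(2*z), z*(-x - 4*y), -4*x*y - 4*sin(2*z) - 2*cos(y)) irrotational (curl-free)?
No, ∇×F = (-3*x + 4*y + 2*sin(y), 4*y - 6*sin(2*z), -z)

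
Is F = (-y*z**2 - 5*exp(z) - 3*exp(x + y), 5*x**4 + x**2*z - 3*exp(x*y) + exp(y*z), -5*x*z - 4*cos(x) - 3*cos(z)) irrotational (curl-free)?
No, ∇×F = (-x**2 - y*exp(y*z), -2*y*z + 5*z - 5*exp(z) - 4*sin(x), 20*x**3 + 2*x*z - 3*y*exp(x*y) + z**2 + 3*exp(x + y))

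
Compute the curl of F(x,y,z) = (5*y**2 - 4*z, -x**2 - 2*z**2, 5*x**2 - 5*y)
(4*z - 5, -10*x - 4, -2*x - 10*y)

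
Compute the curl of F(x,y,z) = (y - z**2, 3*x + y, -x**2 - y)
(-1, 2*x - 2*z, 2)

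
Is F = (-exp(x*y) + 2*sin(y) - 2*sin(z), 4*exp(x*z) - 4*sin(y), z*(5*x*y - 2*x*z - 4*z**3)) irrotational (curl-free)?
No, ∇×F = (x*(5*z - 4*exp(x*z)), -5*y*z + 2*z**2 - 2*cos(z), x*exp(x*y) + 4*z*exp(x*z) - 2*cos(y))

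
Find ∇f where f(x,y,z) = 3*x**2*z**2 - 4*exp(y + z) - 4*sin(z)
(6*x*z**2, -4*exp(y + z), 6*x**2*z - 4*exp(y + z) - 4*cos(z))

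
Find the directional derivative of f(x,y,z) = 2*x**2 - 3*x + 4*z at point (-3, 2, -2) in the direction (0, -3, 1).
2*sqrt(10)/5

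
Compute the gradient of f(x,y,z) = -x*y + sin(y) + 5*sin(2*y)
(-y, -x + cos(y) + 10*cos(2*y), 0)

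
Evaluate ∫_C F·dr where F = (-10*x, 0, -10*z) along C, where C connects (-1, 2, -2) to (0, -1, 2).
5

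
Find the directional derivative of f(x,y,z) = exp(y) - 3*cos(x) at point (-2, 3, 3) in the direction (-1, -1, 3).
sqrt(11)*(-exp(3) + 3*sin(2))/11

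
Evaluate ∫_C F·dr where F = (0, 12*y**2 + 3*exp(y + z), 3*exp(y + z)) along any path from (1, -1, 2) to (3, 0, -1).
4 - 6*sinh(1)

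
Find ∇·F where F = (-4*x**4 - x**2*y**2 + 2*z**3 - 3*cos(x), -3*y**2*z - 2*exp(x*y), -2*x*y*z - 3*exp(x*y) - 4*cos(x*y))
-16*x**3 - 2*x*y**2 - 2*x*y - 2*x*exp(x*y) - 6*y*z + 3*sin(x)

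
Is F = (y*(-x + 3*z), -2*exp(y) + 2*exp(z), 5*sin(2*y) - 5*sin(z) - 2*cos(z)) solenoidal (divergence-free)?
No, ∇·F = -y - 2*exp(y) + 2*sin(z) - 5*cos(z)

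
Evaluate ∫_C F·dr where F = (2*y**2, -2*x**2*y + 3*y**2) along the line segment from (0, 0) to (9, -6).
-1458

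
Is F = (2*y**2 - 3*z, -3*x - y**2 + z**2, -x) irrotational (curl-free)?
No, ∇×F = (-2*z, -2, -4*y - 3)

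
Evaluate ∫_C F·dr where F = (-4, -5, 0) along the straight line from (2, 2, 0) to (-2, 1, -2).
21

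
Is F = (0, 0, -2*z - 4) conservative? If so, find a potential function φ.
Yes, F is conservative. φ = z*(-z - 4)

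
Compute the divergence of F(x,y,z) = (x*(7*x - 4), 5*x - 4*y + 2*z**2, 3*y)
14*x - 8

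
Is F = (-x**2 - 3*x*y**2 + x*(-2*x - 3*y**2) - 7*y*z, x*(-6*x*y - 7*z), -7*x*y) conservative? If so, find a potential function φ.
Yes, F is conservative. φ = x*(-x**2 - 3*x*y**2 - 7*y*z)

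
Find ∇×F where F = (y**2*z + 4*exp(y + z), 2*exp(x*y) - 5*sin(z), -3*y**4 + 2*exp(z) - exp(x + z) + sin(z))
(-12*y**3 + 5*cos(z), y**2 + exp(x + z) + 4*exp(y + z), -2*y*z + 2*y*exp(x*y) - 4*exp(y + z))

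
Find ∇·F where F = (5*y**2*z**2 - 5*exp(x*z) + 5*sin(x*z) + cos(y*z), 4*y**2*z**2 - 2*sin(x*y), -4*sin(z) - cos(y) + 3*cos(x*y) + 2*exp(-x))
-2*x*cos(x*y) + 8*y*z**2 - 5*z*exp(x*z) + 5*z*cos(x*z) - 4*cos(z)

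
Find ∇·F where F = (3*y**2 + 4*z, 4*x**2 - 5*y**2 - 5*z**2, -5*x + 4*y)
-10*y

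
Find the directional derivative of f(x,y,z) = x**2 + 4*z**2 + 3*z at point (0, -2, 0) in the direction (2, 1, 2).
2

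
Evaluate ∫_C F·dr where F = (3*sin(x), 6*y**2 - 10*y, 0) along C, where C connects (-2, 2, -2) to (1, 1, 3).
-3*cos(1) + 3*cos(2) + 1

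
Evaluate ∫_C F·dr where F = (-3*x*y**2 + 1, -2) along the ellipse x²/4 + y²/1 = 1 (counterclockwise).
0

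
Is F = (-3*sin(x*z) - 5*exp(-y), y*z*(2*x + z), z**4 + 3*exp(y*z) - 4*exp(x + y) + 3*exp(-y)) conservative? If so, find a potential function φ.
No, ∇×F = (-2*x*y - 2*y*z + 3*z*exp(y*z) - 4*exp(x + y) - 3*exp(-y), -3*x*cos(x*z) + 4*exp(x + y), 2*y*z - 5*exp(-y)) ≠ 0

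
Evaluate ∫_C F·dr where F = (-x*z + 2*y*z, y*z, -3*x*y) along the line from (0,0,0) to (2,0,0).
0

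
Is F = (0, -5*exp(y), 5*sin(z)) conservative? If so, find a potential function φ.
Yes, F is conservative. φ = -5*exp(y) - 5*cos(z)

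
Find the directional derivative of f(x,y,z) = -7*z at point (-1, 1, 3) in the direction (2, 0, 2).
-7*sqrt(2)/2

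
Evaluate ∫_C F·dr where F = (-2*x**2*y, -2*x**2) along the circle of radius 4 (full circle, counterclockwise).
128*pi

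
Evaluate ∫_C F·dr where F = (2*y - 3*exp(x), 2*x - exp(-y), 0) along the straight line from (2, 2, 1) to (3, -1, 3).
-3*exp(3) - 14 - exp(-2) + E + 3*exp(2)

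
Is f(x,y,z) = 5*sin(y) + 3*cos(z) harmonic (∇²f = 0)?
No, ∇²f = -5*sin(y) - 3*cos(z)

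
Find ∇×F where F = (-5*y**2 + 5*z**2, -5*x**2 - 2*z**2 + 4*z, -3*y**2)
(-6*y + 4*z - 4, 10*z, -10*x + 10*y)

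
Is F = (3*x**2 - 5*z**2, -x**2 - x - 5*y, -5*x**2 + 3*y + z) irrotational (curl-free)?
No, ∇×F = (3, 10*x - 10*z, -2*x - 1)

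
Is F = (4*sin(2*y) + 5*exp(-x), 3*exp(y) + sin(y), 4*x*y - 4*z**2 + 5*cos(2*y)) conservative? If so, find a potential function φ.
No, ∇×F = (4*x - 10*sin(2*y), -4*y, -8*cos(2*y)) ≠ 0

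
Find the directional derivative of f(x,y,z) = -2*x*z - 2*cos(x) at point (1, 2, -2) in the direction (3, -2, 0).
6*sqrt(13)*(sin(1) + 2)/13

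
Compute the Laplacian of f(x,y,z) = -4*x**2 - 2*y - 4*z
-8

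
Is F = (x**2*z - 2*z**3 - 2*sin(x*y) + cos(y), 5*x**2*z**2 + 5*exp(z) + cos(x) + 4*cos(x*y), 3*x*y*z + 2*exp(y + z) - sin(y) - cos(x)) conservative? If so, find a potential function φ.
No, ∇×F = (-10*x**2*z + 3*x*z - 5*exp(z) + 2*exp(y + z) - cos(y), x**2 - 3*y*z - 6*z**2 - sin(x), 10*x*z**2 + 2*x*cos(x*y) - 4*y*sin(x*y) - sin(x) + sin(y)) ≠ 0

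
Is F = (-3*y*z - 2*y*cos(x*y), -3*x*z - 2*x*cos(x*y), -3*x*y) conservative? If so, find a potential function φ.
Yes, F is conservative. φ = -3*x*y*z - 2*sin(x*y)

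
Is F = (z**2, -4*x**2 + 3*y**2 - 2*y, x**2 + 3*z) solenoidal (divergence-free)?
No, ∇·F = 6*y + 1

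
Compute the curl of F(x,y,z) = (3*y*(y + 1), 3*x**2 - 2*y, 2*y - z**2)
(2, 0, 6*x - 6*y - 3)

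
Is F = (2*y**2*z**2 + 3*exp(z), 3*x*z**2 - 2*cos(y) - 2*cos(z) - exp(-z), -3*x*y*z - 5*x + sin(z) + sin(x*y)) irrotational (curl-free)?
No, ∇×F = (-9*x*z + x*cos(x*y) - 2*sin(z) - exp(-z), 4*y**2*z + 3*y*z - y*cos(x*y) + 3*exp(z) + 5, z**2*(3 - 4*y))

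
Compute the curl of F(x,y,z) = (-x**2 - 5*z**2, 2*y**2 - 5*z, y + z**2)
(6, -10*z, 0)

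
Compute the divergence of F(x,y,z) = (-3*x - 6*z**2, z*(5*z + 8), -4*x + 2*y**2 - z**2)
-2*z - 3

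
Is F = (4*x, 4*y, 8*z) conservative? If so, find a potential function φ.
Yes, F is conservative. φ = 2*x**2 + 2*y**2 + 4*z**2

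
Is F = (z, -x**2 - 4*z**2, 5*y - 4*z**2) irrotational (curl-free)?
No, ∇×F = (8*z + 5, 1, -2*x)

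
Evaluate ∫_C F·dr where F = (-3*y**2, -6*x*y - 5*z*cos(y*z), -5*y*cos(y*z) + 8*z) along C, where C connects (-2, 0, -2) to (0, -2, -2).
-5*sin(4)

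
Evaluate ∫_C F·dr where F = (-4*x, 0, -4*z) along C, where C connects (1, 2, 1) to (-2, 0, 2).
-12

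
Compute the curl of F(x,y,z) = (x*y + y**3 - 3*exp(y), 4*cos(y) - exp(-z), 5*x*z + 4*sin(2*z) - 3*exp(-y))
(-exp(-z) + 3*exp(-y), -5*z, -x - 3*y**2 + 3*exp(y))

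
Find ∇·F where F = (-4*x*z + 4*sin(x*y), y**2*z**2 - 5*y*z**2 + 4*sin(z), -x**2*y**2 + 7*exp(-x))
2*y*z**2 + 4*y*cos(x*y) - 5*z**2 - 4*z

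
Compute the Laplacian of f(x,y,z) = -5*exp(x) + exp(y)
-5*exp(x) + exp(y)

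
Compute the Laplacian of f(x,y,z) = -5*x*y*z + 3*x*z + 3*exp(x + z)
6*exp(x + z)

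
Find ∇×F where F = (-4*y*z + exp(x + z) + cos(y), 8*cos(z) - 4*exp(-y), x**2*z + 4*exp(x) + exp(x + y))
(exp(x + y) + 8*sin(z), -2*x*z - 4*y - 4*exp(x) - exp(x + y) + exp(x + z), 4*z + sin(y))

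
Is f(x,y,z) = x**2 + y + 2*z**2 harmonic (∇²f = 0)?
No, ∇²f = 6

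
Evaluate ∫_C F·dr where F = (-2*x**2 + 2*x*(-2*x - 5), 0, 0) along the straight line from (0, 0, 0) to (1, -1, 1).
-7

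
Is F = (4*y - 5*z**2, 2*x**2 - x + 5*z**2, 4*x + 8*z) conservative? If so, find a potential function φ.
No, ∇×F = (-10*z, -10*z - 4, 4*x - 5) ≠ 0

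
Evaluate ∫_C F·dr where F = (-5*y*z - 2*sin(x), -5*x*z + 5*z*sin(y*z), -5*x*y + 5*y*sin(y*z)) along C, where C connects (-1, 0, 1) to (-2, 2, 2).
-2*cos(1) + 2*cos(2) - 5*cos(4) + 45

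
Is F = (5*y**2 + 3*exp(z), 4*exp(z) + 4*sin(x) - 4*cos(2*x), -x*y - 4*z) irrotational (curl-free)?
No, ∇×F = (-x - 4*exp(z), y + 3*exp(z), -10*y + 8*sin(2*x) + 4*cos(x))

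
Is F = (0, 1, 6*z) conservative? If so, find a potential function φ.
Yes, F is conservative. φ = y + 3*z**2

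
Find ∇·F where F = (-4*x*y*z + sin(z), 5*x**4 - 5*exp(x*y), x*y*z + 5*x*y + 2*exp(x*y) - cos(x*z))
x*y - 5*x*exp(x*y) + x*sin(x*z) - 4*y*z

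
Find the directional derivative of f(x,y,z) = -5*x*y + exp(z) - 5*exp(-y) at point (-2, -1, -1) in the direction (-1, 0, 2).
sqrt(5)*(2/5 - E)*exp(-1)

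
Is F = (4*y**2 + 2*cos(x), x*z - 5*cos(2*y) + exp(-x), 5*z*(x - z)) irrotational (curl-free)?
No, ∇×F = (-x, -5*z, -8*y + z - exp(-x))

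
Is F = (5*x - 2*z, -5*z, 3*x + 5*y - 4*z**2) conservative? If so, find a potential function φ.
No, ∇×F = (10, -5, 0) ≠ 0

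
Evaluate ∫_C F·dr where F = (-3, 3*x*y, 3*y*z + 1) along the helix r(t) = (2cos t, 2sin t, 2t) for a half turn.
28 + 26*pi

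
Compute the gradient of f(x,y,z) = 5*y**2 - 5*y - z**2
(0, 10*y - 5, -2*z)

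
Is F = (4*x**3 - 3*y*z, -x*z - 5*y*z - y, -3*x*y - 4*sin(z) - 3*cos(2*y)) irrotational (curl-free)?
No, ∇×F = (-2*x + 5*y + 6*sin(2*y), 0, 2*z)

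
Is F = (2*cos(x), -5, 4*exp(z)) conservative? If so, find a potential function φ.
Yes, F is conservative. φ = -5*y + 4*exp(z) + 2*sin(x)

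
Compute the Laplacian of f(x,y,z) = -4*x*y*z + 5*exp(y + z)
10*exp(y + z)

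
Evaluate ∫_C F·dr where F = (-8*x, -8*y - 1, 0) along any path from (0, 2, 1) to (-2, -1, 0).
-1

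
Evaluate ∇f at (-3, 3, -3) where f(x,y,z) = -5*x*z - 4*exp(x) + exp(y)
(15 - 4*exp(-3), exp(3), 15)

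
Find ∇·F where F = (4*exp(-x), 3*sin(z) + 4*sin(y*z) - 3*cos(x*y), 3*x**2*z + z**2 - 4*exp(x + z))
3*x**2 + 3*x*sin(x*y) + 4*z*cos(y*z) + 2*z - 4*exp(x + z) - 4*exp(-x)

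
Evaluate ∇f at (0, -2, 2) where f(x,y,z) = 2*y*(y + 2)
(0, -4, 0)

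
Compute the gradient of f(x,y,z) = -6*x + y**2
(-6, 2*y, 0)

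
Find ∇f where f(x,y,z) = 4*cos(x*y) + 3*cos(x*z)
(-4*y*sin(x*y) - 3*z*sin(x*z), -4*x*sin(x*y), -3*x*sin(x*z))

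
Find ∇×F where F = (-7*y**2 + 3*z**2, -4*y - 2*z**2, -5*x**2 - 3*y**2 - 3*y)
(-6*y + 4*z - 3, 10*x + 6*z, 14*y)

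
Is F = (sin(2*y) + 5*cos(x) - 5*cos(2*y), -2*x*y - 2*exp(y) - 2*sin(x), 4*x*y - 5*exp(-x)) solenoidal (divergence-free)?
No, ∇·F = -2*x - 2*exp(y) - 5*sin(x)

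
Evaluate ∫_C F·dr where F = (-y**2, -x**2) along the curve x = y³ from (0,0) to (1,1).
-26/35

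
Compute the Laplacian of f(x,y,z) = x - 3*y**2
-6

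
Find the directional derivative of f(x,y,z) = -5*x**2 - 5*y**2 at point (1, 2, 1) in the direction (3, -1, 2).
-5*sqrt(14)/7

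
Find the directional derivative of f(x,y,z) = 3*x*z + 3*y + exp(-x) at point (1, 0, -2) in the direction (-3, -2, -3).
3*sqrt(22)*(1 + E)*exp(-1)/22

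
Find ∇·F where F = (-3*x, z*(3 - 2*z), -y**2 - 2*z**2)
-4*z - 3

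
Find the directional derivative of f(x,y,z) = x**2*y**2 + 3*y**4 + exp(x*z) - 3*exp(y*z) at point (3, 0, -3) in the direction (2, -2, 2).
-3*sqrt(3)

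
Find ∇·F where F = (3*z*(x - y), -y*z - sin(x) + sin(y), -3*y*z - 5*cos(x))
-3*y + 2*z + cos(y)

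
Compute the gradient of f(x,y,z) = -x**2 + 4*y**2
(-2*x, 8*y, 0)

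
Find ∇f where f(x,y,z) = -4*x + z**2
(-4, 0, 2*z)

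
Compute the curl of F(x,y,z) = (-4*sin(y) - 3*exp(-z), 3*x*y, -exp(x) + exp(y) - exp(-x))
(exp(y), exp(x) + 3*exp(-z) - exp(-x), 3*y + 4*cos(y))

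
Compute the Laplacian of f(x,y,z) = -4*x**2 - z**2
-10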